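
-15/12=-5/4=-1.25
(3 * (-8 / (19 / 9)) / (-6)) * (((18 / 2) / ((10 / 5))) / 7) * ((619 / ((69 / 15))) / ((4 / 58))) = 2376.64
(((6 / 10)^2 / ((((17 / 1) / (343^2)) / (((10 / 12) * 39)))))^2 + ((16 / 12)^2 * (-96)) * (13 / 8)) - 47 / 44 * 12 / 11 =68778834197854007 / 10490700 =6556172056.95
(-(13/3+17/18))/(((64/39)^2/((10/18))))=-80275/73728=-1.09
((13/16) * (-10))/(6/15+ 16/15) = -975/176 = -5.54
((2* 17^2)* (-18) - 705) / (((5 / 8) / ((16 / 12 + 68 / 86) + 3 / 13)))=-116985176 / 2795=-41855.16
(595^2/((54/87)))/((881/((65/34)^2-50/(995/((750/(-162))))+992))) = 219745018056025/340820136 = 644753.62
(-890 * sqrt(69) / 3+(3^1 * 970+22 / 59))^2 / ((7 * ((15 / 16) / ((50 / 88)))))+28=3037526247964 / 2412333 -6112947200 * sqrt(69) / 40887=17255.92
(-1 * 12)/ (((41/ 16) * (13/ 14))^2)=-602112/ 284089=-2.12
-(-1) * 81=81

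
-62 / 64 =-31 / 32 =-0.97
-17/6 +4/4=-11/6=-1.83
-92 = -92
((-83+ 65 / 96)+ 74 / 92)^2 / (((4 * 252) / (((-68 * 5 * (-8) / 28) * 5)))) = 13768929020825 / 4299982848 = 3202.09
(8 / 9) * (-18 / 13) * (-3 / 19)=0.19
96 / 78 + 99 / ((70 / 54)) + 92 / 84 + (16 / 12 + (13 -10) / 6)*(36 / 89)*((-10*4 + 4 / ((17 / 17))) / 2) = 1134134 / 17355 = 65.35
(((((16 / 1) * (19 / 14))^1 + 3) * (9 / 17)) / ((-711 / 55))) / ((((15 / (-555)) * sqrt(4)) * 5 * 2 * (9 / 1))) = 70411 / 338436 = 0.21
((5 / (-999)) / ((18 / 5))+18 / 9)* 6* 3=35939 / 999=35.97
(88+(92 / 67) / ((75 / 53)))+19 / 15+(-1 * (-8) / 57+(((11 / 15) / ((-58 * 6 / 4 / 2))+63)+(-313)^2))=98122.36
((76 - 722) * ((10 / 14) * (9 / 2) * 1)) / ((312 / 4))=-26.62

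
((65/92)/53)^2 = 4225/23775376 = 0.00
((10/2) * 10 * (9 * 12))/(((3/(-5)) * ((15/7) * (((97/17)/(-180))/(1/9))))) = 14721.65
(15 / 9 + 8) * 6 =58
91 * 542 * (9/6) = 73983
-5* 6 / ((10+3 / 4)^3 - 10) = -0.02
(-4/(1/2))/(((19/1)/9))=-72/19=-3.79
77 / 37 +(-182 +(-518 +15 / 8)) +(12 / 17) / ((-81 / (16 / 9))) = -851124743 / 1222776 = -696.06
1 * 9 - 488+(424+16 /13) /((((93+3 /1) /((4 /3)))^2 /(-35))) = -4059281 /8424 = -481.87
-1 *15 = -15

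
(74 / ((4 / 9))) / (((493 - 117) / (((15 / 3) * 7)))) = 11655 / 752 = 15.50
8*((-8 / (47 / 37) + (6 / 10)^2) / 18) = -27908 / 10575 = -2.64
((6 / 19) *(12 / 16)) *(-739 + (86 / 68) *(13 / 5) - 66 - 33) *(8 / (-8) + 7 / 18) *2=1560911 / 6460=241.63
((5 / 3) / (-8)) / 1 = -5 / 24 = -0.21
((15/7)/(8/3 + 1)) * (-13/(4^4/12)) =-1755/4928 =-0.36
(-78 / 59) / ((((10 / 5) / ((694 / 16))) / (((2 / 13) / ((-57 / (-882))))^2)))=-44989938 / 276887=-162.48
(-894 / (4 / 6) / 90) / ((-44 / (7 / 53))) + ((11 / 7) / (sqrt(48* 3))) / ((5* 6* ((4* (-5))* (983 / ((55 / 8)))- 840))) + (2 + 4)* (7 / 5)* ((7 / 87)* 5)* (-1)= -5781769000571 / 1733879125440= -3.33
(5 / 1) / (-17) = -5 / 17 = -0.29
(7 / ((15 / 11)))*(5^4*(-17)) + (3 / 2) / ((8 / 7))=-2617937 / 48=-54540.35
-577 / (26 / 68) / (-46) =9809 / 299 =32.81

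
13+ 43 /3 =82 /3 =27.33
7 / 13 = 0.54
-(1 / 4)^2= -1 / 16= -0.06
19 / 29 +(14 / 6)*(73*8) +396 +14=154279 / 87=1773.32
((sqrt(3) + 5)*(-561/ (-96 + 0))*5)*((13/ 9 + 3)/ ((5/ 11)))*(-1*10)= -257125/ 18 - 51425*sqrt(3)/ 18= -19233.10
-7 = -7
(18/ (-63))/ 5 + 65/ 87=0.69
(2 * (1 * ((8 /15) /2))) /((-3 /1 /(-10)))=16 /9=1.78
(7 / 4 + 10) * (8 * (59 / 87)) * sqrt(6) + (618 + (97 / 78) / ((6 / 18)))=5546 * sqrt(6) / 87 + 16165 / 26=777.88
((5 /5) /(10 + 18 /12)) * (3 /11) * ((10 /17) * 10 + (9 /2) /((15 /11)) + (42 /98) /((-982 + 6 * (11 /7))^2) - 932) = -10906745147829 /498366160160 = -21.89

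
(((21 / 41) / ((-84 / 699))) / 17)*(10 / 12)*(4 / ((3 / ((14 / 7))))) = -1165 / 2091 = -0.56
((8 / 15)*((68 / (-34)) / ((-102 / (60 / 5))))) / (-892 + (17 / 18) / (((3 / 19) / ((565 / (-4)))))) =-2304 / 31889195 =-0.00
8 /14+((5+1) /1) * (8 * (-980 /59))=-329044 /413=-796.72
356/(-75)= -356/75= -4.75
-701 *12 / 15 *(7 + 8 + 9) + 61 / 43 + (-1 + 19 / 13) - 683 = -39522194 / 2795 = -14140.32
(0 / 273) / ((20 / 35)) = 0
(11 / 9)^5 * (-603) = -10790417 / 6561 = -1644.63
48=48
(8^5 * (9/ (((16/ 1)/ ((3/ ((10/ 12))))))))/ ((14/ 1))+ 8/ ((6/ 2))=497944/ 105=4742.32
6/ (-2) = -3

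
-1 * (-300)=300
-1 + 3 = 2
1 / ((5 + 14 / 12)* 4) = 3 / 74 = 0.04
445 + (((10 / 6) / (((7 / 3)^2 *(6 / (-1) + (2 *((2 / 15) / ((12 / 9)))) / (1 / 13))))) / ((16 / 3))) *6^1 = 2964805 / 6664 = 444.90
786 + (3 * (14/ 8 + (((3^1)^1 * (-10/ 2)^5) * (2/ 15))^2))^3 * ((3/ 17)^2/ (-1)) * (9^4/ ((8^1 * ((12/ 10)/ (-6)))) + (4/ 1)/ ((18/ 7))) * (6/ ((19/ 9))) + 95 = 52527509743990522498029289427/ 1405696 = 37367616998263153980682.37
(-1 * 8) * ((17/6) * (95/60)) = -323/9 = -35.89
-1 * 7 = -7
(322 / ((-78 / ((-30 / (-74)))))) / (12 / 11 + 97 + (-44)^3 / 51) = 90321 / 84847919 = 0.00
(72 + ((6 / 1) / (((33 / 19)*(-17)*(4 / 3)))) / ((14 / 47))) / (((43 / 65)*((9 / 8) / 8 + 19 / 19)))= 389285520 / 4108951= 94.74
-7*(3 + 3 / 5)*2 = -252 / 5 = -50.40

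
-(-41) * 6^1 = 246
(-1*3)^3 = -27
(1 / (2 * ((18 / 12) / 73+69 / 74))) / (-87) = -2701 / 447876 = -0.01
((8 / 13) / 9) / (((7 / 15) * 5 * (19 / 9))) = 24 / 1729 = 0.01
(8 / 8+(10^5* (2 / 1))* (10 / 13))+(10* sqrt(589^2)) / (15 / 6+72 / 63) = 103072643 / 663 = 155464.02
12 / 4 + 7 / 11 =40 / 11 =3.64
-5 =-5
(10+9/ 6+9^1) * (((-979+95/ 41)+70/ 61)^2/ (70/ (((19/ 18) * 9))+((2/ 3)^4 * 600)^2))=1388.16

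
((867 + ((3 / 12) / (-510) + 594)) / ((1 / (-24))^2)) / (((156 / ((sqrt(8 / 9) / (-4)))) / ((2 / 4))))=-2980439*sqrt(2) / 6630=-635.74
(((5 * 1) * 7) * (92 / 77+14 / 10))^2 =998001 / 121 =8247.94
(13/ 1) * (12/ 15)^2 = 208/ 25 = 8.32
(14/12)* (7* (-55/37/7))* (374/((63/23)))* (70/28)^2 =-1479.95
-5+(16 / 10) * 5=3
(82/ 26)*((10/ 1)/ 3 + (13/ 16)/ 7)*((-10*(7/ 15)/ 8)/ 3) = -47519/ 22464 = -2.12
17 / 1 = 17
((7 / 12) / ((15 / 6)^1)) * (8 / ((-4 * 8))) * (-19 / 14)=0.08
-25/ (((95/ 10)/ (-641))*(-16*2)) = -16025/ 304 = -52.71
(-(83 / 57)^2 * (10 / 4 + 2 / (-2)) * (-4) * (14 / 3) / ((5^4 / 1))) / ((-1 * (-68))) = 0.00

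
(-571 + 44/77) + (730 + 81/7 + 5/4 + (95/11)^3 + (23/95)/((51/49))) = 147481344301/180563460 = 816.78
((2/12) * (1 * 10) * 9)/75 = 1/5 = 0.20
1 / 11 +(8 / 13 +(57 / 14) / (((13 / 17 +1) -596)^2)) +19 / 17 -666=-2306805256599609 / 3473183449736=-664.18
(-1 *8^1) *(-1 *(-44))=-352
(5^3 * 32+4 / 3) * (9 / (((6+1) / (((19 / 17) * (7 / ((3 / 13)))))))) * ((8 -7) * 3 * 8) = 71159712 / 17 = 4185865.41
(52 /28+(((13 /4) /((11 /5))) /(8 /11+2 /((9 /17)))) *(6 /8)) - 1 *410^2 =-8396826147 /49952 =-168097.90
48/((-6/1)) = -8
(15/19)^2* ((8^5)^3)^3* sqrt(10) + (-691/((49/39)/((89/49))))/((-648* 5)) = 799487/2593080 + 9800132167323027747745188694034924489932800* sqrt(10)/361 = 85846922491476820936535860000000000000000.00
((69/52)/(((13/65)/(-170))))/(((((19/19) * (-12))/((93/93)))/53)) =518075/104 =4981.49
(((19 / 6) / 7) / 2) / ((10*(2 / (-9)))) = -57 / 560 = -0.10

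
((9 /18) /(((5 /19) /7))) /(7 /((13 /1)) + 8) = 1729 /1110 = 1.56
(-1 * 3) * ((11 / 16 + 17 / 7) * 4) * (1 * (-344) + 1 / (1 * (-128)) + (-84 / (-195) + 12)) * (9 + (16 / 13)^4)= 26621381383797 / 190102016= 140037.34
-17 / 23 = -0.74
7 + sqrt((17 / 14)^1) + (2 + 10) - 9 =sqrt(238) / 14 + 10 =11.10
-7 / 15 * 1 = -7 / 15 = -0.47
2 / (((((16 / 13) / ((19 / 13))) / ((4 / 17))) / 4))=38 / 17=2.24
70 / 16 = 35 / 8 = 4.38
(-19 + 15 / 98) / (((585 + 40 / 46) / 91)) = -552253 / 188650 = -2.93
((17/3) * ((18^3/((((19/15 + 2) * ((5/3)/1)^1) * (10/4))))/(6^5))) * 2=153/245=0.62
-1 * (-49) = 49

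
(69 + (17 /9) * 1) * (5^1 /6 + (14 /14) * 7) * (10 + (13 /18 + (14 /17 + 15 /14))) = 202600409 /28917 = 7006.27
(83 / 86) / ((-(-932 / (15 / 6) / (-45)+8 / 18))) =-18675 / 168904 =-0.11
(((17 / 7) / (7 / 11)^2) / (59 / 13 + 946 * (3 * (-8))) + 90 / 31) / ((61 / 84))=109304303268 / 27343022287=4.00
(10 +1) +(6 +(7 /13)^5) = 6328788 /371293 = 17.05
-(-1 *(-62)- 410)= 348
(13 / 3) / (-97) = -13 / 291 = -0.04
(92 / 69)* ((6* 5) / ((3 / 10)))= 400 / 3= 133.33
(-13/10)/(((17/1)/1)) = -13/170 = -0.08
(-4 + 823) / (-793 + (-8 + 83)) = -819 / 718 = -1.14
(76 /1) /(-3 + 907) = 19 /226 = 0.08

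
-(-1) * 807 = 807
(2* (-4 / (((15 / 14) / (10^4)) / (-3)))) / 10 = 22400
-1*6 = -6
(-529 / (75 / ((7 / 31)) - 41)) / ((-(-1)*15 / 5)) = -3703 / 6114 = -0.61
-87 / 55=-1.58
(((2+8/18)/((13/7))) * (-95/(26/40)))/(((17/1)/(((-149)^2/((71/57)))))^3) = -65883094536910216150200/297172429567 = -221699888623.27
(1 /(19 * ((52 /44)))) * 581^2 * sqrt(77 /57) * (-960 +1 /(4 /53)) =-14061778577 * sqrt(4389) /56316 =-16542122.98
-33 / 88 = -3 / 8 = -0.38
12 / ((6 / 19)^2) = 361 / 3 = 120.33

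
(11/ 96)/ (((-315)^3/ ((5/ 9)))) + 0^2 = -11/ 5401015200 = -0.00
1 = 1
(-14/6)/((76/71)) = -497/228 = -2.18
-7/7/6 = -1/6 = -0.17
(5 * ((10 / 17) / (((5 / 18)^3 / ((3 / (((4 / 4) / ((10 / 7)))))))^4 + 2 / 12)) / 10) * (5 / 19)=37481336758208102400 / 80709812122280119043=0.46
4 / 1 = 4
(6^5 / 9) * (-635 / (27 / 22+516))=-4023360 / 3793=-1060.73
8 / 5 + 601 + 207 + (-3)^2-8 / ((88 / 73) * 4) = 179727 / 220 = 816.94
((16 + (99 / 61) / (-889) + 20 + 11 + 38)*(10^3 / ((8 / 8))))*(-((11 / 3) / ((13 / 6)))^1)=-101406052000 / 704977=-143843.06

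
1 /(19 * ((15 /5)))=1 /57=0.02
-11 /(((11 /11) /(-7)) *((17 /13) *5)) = 1001 /85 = 11.78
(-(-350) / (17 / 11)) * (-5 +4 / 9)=-157850 / 153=-1031.70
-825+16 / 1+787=-22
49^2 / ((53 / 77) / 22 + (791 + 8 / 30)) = 61009410 / 20106881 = 3.03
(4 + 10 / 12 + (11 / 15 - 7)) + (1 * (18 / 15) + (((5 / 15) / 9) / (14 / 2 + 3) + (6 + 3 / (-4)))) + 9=7571 / 540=14.02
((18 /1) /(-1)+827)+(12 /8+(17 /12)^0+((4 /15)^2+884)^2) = 79217314487 /101250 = 782393.23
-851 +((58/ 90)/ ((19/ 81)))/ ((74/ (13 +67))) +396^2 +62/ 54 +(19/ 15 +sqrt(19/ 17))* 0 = 2960449834/ 18981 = 155969.12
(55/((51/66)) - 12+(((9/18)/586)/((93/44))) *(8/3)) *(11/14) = 452314379/9727893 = 46.50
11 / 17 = 0.65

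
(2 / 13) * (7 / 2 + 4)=15 / 13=1.15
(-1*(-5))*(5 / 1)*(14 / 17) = 350 / 17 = 20.59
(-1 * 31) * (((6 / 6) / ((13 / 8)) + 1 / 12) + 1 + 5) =-32395 / 156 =-207.66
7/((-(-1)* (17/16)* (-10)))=-56/85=-0.66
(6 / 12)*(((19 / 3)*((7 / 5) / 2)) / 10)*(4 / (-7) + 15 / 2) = 1843 / 1200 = 1.54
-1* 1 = -1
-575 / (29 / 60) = -34500 / 29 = -1189.66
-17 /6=-2.83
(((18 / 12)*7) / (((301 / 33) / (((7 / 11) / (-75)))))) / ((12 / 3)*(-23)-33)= 21 / 268750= 0.00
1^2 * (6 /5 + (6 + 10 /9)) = 374 /45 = 8.31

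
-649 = -649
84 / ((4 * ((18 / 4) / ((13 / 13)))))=14 / 3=4.67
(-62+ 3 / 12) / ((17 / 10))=-1235 / 34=-36.32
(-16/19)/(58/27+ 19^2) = -432/186295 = -0.00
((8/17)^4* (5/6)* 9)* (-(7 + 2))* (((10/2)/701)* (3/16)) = -259200/58548221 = -0.00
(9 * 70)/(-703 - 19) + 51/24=3617/2888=1.25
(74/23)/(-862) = -37/9913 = -0.00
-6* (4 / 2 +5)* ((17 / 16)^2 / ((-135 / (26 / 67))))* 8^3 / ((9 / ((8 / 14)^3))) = 1923584 / 1329615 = 1.45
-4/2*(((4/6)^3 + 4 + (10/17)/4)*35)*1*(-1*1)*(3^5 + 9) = 78380.78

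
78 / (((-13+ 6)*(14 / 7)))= -39 / 7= -5.57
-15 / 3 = -5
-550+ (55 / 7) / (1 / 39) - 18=-1831 / 7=-261.57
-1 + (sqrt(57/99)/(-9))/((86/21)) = -1.02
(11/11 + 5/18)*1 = 23/18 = 1.28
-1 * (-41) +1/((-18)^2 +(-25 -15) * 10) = 3115/76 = 40.99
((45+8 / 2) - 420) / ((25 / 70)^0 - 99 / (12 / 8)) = 371 / 65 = 5.71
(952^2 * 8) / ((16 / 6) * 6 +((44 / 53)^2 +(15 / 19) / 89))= 34439689758208 / 79316215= 434207.43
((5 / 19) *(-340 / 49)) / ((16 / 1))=-425 / 3724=-0.11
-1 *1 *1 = -1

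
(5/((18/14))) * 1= 35/9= 3.89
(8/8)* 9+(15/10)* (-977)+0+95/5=-2875/2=-1437.50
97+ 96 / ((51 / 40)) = 2929 / 17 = 172.29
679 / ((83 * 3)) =679 / 249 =2.73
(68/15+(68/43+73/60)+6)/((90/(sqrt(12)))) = 0.51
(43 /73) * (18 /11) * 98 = 75852 /803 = 94.46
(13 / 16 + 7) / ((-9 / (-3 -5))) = 125 / 18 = 6.94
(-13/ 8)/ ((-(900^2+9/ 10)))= 65/ 32400036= 0.00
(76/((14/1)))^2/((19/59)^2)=13924/49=284.16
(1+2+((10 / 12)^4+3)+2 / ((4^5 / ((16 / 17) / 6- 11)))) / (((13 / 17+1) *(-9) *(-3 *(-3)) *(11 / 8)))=-4555213 / 138568320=-0.03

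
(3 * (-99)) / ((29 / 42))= -12474 / 29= -430.14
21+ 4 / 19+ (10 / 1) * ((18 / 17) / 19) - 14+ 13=6708 / 323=20.77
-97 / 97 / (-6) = 1 / 6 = 0.17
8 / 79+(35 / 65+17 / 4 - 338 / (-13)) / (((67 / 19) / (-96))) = -838.08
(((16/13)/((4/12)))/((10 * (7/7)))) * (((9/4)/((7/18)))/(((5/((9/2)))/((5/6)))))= 729/455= 1.60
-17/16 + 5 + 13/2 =167/16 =10.44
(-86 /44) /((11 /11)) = -43 /22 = -1.95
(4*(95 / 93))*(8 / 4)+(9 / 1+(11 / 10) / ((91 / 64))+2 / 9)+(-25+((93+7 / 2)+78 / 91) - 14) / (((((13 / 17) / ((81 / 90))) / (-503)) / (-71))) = 1245510064219 / 507780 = 2452853.72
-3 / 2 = -1.50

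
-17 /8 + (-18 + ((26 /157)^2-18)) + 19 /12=-21600949 /591576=-36.51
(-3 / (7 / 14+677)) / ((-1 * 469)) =6 / 635495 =0.00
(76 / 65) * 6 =456 / 65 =7.02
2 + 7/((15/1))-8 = -83/15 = -5.53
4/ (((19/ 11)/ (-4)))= -176/ 19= -9.26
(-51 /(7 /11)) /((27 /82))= -15334 /63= -243.40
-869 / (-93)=869 / 93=9.34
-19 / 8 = -2.38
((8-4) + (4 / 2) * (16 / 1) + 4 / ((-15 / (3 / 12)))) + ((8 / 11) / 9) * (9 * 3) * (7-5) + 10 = 8299 / 165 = 50.30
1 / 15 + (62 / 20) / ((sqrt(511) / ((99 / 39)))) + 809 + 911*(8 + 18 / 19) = 1023*sqrt(511) / 66430 + 2553634 / 285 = 8960.47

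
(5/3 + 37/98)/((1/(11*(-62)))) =-204941/147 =-1394.16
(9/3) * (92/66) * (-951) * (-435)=19029510/11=1729955.45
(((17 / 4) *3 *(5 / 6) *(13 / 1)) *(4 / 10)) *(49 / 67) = 10829 / 268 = 40.41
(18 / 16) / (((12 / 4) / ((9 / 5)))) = 27 / 40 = 0.68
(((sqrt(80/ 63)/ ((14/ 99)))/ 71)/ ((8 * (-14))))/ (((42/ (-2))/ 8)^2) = -88 * sqrt(35)/ 3579891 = -0.00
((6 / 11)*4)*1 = 24 / 11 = 2.18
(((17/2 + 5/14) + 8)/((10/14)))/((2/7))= 413/5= 82.60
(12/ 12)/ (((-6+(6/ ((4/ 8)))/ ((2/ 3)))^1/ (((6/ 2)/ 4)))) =1/ 16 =0.06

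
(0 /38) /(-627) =0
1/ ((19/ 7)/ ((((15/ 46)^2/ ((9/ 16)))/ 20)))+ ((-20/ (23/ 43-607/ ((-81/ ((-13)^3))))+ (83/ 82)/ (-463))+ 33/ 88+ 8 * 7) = 2467249692273957067/ 43763012118490088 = 56.38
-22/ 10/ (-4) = 11/ 20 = 0.55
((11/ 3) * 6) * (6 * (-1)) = -132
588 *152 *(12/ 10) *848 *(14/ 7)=909490176/ 5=181898035.20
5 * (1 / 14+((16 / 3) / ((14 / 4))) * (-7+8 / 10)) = -1969 / 42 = -46.88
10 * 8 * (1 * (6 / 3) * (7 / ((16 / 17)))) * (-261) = -310590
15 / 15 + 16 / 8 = 3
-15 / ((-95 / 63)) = 189 / 19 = 9.95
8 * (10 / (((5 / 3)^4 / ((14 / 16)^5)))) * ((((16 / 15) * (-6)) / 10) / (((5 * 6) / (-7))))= 3176523 / 4000000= 0.79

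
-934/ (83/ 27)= -25218/ 83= -303.83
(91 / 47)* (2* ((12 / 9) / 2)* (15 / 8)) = 455 / 94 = 4.84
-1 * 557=-557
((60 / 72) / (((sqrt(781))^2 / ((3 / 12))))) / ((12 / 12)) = 5 / 18744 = 0.00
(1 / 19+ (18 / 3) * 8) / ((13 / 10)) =9130 / 247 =36.96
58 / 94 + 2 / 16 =279 / 376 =0.74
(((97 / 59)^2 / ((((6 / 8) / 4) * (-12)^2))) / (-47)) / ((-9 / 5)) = 47045 / 39756501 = 0.00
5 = 5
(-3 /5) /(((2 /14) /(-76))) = 319.20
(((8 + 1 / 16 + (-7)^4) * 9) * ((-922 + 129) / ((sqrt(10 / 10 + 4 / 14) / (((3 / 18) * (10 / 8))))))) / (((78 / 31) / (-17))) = 6195530575 * sqrt(7) / 768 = 21343532.74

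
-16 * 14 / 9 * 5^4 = -140000 / 9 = -15555.56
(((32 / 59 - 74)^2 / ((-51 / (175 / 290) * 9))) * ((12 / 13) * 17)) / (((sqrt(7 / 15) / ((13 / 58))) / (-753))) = 23573362780 * sqrt(105) / 8782563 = 27503.94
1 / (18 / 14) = 7 / 9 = 0.78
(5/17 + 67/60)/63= 1439/64260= 0.02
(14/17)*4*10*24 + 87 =14919/17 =877.59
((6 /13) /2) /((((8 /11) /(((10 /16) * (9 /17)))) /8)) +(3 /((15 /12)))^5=444575601 /5525000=80.47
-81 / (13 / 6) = -37.38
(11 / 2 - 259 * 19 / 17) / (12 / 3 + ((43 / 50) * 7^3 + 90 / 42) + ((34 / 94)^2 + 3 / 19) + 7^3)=-70915250875 / 160927260701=-0.44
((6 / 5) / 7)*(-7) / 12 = -1 / 10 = -0.10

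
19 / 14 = 1.36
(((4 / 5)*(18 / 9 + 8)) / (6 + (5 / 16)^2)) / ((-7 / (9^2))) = -165888 / 10927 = -15.18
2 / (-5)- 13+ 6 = -37 / 5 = -7.40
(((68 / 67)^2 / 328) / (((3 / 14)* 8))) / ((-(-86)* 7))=289 / 94969284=0.00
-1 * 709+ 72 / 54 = -2123 / 3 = -707.67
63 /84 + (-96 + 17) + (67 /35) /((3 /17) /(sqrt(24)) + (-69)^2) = -191369661326173 /2445631241620 - 2278*sqrt(6) /1834223431215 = -78.25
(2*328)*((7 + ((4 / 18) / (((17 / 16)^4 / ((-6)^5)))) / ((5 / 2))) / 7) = -146661382736 / 2923235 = -50170.92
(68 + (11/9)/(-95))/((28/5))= 58129/4788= 12.14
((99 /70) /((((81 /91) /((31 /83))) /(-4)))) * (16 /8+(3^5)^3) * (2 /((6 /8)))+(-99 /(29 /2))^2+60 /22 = -9415102236982382 /103657455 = -90828992.83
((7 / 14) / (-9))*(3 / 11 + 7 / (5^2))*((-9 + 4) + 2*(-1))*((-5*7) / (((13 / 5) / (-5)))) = 18620 / 1287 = 14.47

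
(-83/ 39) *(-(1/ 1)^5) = 83/ 39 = 2.13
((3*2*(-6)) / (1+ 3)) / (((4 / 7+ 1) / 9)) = -567 / 11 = -51.55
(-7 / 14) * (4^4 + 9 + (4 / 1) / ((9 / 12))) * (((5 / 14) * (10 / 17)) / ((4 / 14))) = -20275 / 204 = -99.39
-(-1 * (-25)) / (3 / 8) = -200 / 3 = -66.67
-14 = -14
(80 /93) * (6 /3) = 160 /93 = 1.72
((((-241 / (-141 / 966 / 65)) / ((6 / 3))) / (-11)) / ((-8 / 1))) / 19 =2522065 / 78584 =32.09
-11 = -11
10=10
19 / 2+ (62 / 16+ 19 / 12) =359 / 24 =14.96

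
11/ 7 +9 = 74/ 7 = 10.57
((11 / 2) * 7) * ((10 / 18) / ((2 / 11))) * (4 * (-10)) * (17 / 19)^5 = -60130943950 / 22284891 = -2698.28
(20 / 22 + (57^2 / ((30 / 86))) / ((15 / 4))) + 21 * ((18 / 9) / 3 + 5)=715987 / 275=2603.59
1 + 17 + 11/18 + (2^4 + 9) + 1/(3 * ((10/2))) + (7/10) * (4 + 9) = 475/9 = 52.78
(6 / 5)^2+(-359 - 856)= -1213.56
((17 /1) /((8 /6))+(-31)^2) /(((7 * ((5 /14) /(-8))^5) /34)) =-16670493507584 /625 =-26672789612.13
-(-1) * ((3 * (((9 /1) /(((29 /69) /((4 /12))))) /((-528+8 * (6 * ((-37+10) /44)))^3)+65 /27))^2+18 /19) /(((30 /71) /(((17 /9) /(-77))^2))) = 102857262452885528963915542229261 /1359902237525647741025406199111680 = 0.08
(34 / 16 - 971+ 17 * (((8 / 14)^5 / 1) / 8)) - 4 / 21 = -390837779 / 403368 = -968.94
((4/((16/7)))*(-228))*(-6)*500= 1197000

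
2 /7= 0.29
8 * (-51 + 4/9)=-3640/9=-404.44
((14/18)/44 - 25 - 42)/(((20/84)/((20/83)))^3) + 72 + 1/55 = 81310307/31448285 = 2.59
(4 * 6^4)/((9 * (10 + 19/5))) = 960/23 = 41.74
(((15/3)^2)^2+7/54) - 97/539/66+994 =1619.13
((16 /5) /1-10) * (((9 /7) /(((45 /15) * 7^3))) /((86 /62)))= -3162 /516215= -0.01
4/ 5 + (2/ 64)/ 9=1157/ 1440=0.80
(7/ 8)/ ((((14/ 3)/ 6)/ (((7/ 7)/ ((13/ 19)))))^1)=171/ 104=1.64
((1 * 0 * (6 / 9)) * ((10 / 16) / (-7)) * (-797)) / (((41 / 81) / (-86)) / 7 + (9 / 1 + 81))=0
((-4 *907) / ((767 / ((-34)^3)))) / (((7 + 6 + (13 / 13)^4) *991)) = 71297456 / 5320679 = 13.40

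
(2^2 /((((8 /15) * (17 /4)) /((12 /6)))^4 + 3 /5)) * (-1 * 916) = -23186250 /14237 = -1628.59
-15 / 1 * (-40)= 600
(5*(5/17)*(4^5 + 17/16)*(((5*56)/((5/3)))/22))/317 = 782775/21556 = 36.31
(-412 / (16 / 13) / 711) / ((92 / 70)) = -46865 / 130824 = -0.36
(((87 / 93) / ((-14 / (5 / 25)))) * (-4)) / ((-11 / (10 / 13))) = -116 / 31031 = -0.00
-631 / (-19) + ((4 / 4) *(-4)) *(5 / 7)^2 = 29019 / 931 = 31.17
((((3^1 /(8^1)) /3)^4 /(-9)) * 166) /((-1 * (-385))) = -83 /7096320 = -0.00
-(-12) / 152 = 3 / 38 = 0.08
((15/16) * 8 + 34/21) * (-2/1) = -383/21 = -18.24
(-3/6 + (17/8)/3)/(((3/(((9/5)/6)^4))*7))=9/112000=0.00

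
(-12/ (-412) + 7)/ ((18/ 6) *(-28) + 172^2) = 181/ 759625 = 0.00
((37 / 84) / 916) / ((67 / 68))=629 / 1288812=0.00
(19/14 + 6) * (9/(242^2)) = 927/819896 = 0.00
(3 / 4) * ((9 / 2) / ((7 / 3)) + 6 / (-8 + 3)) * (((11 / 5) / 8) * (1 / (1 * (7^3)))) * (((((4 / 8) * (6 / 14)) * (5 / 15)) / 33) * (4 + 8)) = 0.00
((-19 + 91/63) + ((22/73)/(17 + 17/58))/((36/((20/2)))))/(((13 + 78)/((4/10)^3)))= -92523296/7495795125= -0.01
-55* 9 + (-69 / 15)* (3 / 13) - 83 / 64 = -2069011 / 4160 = -497.36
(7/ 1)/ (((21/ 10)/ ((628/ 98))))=3140/ 147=21.36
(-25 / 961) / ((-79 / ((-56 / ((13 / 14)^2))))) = -274400 / 12830311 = -0.02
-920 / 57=-16.14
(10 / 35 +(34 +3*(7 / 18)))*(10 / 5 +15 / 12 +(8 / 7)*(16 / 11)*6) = 6064697 / 12936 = 468.82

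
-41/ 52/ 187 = -41/ 9724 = -0.00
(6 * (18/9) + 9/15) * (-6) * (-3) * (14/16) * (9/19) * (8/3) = 23814/95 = 250.67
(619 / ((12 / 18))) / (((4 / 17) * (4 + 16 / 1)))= 31569 / 160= 197.31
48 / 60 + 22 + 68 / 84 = 2479 / 105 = 23.61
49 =49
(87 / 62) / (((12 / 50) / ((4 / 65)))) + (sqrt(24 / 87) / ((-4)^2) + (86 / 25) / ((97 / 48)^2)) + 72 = sqrt(58) / 232 + 6939248257 / 94795675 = 73.23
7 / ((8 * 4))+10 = 327 / 32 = 10.22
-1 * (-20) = 20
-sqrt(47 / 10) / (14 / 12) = -1.86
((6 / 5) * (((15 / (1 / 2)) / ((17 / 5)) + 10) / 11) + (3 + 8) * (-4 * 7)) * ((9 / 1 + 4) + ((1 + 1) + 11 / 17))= -15218392 / 3179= -4787.16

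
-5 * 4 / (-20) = 1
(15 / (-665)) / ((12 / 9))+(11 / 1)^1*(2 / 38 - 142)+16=-822173 / 532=-1545.44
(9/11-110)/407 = -0.27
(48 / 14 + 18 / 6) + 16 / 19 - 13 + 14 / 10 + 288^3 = 15885432001 / 665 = 23887867.67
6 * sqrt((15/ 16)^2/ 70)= 9 * sqrt(70)/ 112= 0.67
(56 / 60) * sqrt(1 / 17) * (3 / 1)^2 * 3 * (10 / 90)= 14 * sqrt(17) / 85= 0.68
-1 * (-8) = 8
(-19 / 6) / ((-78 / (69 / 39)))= 437 / 6084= 0.07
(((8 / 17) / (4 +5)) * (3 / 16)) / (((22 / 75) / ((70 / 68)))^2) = 2296875 / 19023136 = 0.12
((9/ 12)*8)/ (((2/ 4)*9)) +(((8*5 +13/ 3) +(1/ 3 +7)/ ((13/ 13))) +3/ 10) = 533/ 10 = 53.30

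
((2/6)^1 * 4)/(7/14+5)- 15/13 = -391/429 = -0.91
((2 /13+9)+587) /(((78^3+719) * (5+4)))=7750 /55606707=0.00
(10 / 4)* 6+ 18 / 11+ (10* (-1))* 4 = -257 / 11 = -23.36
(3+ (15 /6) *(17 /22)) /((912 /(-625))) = -135625 /40128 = -3.38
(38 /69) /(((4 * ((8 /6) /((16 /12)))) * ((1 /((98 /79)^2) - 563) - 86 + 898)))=91238 /165436953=0.00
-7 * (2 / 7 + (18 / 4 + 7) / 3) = -173 / 6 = -28.83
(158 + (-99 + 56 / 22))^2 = 458329 / 121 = 3787.84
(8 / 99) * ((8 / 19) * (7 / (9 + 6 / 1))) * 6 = 896 / 9405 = 0.10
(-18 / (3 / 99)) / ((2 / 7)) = -2079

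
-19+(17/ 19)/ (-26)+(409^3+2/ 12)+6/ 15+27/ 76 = 68417910.89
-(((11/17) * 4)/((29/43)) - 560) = 274188/493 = 556.16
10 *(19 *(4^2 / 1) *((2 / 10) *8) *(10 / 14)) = 3474.29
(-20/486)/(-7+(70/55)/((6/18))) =22/1701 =0.01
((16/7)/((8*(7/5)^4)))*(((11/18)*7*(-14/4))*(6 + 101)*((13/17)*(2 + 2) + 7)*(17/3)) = -13976875/2058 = -6791.48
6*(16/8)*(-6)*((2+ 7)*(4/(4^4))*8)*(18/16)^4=-531441/4096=-129.75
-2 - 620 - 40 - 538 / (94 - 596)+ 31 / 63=-10443478 / 15813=-660.44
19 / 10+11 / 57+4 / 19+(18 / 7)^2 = 249017 / 27930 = 8.92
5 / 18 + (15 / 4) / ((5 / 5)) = 145 / 36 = 4.03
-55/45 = -11/9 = -1.22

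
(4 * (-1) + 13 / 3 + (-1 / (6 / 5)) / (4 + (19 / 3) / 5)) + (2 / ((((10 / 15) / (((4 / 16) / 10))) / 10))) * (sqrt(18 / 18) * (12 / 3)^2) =12.18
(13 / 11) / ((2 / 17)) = 221 / 22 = 10.05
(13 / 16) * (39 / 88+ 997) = 1141075 / 1408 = 810.42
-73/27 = -2.70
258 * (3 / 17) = 774 / 17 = 45.53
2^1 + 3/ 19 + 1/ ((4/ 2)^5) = 1331/ 608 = 2.19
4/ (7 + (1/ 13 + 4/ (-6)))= 78/ 125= 0.62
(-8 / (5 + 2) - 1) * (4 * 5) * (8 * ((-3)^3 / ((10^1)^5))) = 81 / 875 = 0.09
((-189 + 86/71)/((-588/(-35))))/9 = -1.24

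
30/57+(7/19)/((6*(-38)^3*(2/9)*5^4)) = 1371799979/2606420000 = 0.53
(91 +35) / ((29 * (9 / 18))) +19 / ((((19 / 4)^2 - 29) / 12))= -79836 / 2987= -26.73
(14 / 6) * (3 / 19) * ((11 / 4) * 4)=77 / 19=4.05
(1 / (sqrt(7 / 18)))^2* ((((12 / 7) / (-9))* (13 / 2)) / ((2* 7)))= -78 / 343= -0.23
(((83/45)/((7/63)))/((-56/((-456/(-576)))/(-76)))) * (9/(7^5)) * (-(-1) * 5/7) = 89889/13176688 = 0.01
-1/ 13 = -0.08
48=48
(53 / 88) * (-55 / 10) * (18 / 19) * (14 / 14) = -477 / 152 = -3.14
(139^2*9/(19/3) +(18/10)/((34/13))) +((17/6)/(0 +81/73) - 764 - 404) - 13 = 10312826542/392445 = 26278.40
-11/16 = -0.69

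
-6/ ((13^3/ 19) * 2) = -57/ 2197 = -0.03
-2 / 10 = -0.20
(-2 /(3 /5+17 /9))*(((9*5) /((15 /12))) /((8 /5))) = -2025 /112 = -18.08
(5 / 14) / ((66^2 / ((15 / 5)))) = 5 / 20328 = 0.00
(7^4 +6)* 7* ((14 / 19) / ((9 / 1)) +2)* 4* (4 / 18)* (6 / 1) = 95971904 / 513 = 187079.73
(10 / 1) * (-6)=-60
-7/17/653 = -7/11101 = -0.00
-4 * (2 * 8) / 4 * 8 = -128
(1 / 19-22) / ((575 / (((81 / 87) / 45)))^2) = -3753 / 132076421875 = -0.00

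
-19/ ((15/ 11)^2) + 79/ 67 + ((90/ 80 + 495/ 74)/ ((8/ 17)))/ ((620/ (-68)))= -10.86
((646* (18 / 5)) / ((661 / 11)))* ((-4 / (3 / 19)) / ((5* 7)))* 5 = -3240336 / 23135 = -140.06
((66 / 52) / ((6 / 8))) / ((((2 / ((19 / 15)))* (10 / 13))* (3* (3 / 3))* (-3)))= -0.15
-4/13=-0.31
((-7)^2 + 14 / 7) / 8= 51 / 8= 6.38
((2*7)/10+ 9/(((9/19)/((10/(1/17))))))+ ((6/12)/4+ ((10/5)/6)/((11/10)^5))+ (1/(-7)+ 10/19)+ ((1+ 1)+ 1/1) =3235.12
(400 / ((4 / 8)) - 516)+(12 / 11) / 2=3130 / 11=284.55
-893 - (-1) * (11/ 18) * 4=-8015/ 9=-890.56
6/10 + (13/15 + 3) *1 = 67/15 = 4.47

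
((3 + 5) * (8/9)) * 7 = 448/9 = 49.78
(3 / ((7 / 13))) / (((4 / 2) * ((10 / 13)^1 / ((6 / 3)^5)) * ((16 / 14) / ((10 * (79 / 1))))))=80106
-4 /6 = -2 /3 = -0.67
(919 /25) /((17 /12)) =11028 /425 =25.95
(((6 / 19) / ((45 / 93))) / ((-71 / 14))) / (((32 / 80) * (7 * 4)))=-31 / 2698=-0.01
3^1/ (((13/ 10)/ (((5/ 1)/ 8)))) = 75/ 52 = 1.44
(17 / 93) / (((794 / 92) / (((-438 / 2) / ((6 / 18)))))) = -171258 / 12307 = -13.92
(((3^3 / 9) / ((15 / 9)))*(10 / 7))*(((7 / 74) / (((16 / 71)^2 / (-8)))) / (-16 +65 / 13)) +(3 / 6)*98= 683545 / 13024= 52.48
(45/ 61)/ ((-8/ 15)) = -675/ 488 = -1.38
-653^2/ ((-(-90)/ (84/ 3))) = -5969726/ 45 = -132660.58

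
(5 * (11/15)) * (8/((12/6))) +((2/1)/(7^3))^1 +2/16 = 121813/8232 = 14.80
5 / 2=2.50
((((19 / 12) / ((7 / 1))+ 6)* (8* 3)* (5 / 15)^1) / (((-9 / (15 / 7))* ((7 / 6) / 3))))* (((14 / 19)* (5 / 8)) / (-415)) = 2615 / 77273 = 0.03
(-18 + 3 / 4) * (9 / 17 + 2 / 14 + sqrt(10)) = -69 * sqrt(10) / 4 - 1380 / 119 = -66.15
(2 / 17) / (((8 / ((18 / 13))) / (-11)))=-99 / 442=-0.22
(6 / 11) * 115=690 / 11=62.73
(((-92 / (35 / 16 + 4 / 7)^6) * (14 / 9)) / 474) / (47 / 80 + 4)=-101691344740679680 / 681408891505360840851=-0.00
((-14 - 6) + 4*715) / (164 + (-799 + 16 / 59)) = -167560 / 37449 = -4.47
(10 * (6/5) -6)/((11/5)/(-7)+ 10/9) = 1890/251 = 7.53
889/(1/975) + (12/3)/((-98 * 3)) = 127415923/147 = 866774.99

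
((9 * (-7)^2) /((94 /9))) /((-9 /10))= -2205 /47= -46.91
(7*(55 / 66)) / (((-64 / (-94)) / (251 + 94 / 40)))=555681 / 256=2170.63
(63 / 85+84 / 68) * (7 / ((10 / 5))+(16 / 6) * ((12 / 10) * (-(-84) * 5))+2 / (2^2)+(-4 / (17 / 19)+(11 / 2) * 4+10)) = 3928512 / 1445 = 2718.69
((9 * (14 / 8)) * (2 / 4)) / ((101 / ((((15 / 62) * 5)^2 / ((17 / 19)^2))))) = 127929375 / 897620128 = 0.14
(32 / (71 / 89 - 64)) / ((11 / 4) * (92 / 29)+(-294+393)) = -20648 / 4393125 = -0.00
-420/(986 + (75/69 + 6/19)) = -36708/86299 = -0.43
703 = 703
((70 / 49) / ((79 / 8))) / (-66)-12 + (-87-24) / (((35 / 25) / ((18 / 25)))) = -6303926 / 91245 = -69.09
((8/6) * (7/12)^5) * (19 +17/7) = 60025/31104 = 1.93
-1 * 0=0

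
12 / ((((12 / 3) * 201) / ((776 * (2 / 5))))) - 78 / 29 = 18878 / 9715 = 1.94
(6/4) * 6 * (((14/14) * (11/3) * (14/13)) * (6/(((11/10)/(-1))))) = -2520/13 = -193.85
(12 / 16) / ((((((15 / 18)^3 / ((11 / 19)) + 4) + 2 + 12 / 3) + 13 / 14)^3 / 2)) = 6901201181952 / 7808233011537869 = 0.00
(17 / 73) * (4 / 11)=68 / 803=0.08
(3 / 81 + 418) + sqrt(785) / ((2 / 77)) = 1496.72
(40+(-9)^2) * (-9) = -1089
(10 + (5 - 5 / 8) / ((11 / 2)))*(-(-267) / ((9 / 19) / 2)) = 803225 / 66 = 12170.08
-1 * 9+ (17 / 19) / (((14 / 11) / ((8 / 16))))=-4601 / 532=-8.65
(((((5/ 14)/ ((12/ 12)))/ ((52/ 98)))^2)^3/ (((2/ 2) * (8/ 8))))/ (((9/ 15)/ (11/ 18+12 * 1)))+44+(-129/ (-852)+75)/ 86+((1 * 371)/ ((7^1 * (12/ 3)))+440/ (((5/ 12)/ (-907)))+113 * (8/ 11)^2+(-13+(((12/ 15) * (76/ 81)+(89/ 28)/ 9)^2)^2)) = -903642329716452319647316782710335751/ 943570783439778416005923840000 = -957683.67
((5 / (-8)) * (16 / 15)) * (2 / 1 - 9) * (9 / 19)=42 / 19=2.21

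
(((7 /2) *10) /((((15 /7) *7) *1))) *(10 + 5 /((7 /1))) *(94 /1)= 2350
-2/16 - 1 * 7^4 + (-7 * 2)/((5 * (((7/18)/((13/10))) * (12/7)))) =-481317/200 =-2406.58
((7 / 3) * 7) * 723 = 11809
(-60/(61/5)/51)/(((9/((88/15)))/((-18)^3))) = 380160/1037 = 366.60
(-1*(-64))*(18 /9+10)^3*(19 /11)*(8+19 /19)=18911232 /11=1719202.91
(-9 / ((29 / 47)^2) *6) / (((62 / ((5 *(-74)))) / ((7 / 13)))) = 154475370 / 338923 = 455.78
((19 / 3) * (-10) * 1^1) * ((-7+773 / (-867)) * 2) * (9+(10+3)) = 57199120 / 2601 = 21991.20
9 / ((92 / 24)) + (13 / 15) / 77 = 62669 / 26565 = 2.36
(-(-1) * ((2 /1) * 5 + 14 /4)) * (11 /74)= 297 /148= 2.01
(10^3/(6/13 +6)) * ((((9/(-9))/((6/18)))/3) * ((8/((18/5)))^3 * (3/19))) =-26000000/96957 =-268.16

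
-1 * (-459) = 459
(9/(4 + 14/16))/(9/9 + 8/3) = 72/143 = 0.50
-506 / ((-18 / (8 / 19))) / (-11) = -184 / 171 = -1.08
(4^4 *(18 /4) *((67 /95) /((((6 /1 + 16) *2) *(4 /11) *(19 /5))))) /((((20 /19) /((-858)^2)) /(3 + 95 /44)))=4580312022 /95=48213810.76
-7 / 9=-0.78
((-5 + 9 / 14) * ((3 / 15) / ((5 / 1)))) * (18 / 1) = -3.14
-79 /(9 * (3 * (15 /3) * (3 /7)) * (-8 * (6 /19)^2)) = 199633 /116640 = 1.71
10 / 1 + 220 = 230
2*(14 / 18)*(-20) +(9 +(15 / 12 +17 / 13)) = -9151 / 468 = -19.55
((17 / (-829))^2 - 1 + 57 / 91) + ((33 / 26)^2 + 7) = 26789334487 / 3252024412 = 8.24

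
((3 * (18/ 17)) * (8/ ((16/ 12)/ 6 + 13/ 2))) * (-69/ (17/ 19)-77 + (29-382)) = -1917.04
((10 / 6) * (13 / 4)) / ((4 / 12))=65 / 4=16.25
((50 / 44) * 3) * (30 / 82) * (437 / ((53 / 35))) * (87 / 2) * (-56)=-20957973750 / 23903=-876792.61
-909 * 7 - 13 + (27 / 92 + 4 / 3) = -6374.37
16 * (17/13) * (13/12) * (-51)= -1156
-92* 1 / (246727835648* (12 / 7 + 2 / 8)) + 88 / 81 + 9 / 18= 15569187305657 / 9814040248320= 1.59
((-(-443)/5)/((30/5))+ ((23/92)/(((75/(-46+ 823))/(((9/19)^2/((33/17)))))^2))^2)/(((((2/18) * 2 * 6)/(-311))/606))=-6544097840697553455393691779/3108204331041012500000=-2105427.17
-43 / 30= -1.43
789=789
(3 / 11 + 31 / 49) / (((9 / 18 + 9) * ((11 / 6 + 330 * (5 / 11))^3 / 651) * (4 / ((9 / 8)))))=5514156 / 1106112899353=0.00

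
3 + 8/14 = 25/7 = 3.57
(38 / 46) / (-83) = -0.01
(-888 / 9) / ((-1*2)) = 148 / 3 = 49.33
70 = 70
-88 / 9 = -9.78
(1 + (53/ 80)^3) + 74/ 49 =70270973/ 25088000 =2.80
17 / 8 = 2.12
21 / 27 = 7 / 9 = 0.78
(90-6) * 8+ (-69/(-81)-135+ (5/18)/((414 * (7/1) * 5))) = 28056505/52164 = 537.85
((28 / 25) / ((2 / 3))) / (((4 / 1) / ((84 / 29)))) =882 / 725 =1.22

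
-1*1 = -1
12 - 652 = -640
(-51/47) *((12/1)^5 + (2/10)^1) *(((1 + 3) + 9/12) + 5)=-2474636229/940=-2632591.73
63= 63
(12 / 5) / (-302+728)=2 / 355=0.01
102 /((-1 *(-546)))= 17 /91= 0.19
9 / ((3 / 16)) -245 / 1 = -197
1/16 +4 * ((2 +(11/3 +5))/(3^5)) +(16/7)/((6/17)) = 548207/81648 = 6.71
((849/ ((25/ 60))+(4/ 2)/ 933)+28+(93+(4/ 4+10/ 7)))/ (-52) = -35284229/ 849030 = -41.56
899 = 899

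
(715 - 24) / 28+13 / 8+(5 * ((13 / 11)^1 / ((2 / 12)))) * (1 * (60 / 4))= 343803 / 616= 558.12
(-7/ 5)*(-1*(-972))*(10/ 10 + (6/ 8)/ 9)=-7371/ 5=-1474.20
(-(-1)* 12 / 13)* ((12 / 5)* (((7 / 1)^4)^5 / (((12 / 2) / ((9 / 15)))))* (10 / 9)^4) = 255335252152358403200 / 9477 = 26942624475293700.88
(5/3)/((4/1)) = 5/12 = 0.42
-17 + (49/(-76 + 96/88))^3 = -17.28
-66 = -66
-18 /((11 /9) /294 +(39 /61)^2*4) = -177223788 /16139195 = -10.98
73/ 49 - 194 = -9433/ 49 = -192.51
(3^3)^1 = 27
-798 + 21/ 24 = -6377/ 8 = -797.12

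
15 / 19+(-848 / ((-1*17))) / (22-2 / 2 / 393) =449289 / 146965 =3.06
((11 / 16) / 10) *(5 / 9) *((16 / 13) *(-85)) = -935 / 234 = -4.00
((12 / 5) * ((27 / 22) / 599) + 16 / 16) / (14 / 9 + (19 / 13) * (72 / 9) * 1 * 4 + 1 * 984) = 3873519 / 3979162990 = 0.00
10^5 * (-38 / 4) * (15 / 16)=-890625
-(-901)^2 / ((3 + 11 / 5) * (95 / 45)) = -36531045 / 494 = -73949.48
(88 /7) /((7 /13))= 1144 /49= 23.35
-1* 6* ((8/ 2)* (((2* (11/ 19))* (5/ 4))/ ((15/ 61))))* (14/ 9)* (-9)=37576/ 19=1977.68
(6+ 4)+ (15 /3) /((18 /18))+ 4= 19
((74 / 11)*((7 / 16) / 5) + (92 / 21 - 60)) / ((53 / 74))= -18813797 / 244860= -76.83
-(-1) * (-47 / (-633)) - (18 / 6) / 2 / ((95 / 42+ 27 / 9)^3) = 436964911 / 6832514013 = 0.06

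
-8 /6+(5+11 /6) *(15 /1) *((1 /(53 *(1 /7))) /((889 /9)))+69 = 2738321 /40386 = 67.80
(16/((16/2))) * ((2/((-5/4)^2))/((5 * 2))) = 32/125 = 0.26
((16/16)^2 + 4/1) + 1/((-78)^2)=30421/6084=5.00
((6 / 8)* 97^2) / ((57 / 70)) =329315 / 38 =8666.18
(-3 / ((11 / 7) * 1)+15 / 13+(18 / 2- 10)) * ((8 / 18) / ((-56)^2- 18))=-502 / 2006433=-0.00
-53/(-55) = 53/55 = 0.96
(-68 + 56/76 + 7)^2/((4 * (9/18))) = 1311025/722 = 1815.82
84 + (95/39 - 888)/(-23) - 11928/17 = -8831371/15249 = -579.14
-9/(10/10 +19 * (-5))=9/94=0.10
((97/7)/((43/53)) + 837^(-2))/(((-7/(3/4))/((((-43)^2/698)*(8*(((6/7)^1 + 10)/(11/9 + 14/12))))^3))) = -1122554586181367316480/686577976904323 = -1634999.41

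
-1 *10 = -10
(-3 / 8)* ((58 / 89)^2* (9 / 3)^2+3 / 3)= -1.81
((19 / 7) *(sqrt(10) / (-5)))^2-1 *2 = 232 / 245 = 0.95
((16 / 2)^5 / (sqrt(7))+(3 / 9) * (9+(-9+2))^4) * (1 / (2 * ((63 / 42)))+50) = 2416 / 9+4947968 * sqrt(7) / 21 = 623653.82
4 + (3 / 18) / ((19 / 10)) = 4.09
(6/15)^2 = 4/25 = 0.16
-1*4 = -4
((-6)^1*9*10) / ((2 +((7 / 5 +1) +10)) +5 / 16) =-43200 / 1177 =-36.70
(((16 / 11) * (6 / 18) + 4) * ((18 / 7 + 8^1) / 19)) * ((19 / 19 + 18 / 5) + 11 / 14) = 2064452 / 153615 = 13.44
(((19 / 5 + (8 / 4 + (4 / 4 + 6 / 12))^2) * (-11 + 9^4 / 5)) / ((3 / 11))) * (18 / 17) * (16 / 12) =45945372 / 425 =108106.76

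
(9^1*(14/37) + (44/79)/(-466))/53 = 2318468/36096127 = 0.06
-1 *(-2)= 2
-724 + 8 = -716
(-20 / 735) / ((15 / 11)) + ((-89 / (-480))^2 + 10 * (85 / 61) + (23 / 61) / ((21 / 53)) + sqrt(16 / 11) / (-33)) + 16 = 7093359263 / 229555200 - 4 * sqrt(11) / 363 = 30.86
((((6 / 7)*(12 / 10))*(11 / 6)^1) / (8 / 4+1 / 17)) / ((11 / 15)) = 306 / 245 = 1.25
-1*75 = -75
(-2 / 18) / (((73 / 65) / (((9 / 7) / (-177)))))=65 / 90447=0.00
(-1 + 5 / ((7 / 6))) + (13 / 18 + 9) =1639 / 126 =13.01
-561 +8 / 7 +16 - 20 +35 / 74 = -291833 / 518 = -563.38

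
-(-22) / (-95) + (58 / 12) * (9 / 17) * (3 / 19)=557 / 3230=0.17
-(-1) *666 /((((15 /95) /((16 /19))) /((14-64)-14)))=-227328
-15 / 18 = -5 / 6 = -0.83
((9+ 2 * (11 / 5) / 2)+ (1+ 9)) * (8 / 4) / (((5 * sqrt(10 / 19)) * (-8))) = -53 * sqrt(190) / 500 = -1.46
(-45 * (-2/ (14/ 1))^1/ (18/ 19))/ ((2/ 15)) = 1425/ 28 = 50.89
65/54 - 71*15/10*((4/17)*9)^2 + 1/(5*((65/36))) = -2415654259/5071950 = -476.28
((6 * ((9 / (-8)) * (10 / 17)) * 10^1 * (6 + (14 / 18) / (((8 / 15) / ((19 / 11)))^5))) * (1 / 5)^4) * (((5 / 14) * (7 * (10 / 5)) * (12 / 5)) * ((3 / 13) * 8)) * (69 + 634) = -255237297866336007 / 911162137600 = -280122.81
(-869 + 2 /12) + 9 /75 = -130307 /150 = -868.71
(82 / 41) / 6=1 / 3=0.33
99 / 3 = 33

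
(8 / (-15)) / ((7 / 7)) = -8 / 15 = -0.53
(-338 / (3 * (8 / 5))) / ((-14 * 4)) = 845 / 672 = 1.26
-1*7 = -7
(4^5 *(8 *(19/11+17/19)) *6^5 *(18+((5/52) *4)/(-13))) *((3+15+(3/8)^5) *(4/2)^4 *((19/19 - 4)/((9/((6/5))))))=-61090392626574336/176605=-345915419306.22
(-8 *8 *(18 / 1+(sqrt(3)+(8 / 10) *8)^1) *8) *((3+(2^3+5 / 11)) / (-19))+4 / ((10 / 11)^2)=64512 *sqrt(3) / 209+39377609 / 5225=8071.02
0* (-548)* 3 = 0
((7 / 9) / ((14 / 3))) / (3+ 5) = 1 / 48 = 0.02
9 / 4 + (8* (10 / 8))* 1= 49 / 4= 12.25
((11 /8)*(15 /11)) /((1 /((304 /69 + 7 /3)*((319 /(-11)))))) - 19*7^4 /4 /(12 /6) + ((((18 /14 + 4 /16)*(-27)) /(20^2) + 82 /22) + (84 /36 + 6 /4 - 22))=-51713411999 /8500800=-6083.36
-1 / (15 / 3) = -1 / 5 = -0.20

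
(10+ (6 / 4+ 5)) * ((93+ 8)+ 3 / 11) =1671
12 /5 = 2.40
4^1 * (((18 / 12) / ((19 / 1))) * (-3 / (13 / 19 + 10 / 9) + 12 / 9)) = -622 / 5833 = -0.11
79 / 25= 3.16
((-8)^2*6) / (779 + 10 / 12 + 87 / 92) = 105984 / 215495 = 0.49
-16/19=-0.84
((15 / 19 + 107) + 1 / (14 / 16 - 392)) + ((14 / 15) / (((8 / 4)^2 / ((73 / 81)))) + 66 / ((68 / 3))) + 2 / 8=111.16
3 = 3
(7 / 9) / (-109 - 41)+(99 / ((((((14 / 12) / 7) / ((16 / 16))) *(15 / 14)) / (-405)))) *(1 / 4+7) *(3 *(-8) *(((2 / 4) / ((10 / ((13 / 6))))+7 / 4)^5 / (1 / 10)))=299239769754602117 / 34560000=8658558152.62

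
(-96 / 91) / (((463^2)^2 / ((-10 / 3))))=0.00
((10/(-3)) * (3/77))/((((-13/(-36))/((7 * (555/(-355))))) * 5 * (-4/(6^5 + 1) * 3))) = -470862/923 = -510.14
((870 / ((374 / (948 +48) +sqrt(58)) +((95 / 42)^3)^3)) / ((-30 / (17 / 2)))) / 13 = -435345825036119791634044917707526448896 / 35589704199714031079509937677340799098389 +280840886676191946914804644498243584 * sqrt(58) / 35589704199714031079509937677340799098389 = -0.01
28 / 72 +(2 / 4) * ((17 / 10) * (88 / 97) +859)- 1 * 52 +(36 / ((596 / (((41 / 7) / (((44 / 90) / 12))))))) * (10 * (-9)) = -20176485977 / 50079645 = -402.89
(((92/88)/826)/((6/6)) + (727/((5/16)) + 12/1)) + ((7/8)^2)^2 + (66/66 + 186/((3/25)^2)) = 4258466589073/279121920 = 15256.65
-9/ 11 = -0.82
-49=-49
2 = 2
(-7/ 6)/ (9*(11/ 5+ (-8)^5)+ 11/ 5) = 7/ 1769340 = 0.00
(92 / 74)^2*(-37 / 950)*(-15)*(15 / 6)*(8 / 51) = 0.35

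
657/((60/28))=1533/5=306.60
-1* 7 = -7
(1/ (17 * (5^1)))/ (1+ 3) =0.00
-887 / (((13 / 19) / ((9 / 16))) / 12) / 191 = -455031 / 9932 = -45.81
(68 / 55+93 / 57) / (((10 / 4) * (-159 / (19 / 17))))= -1998 / 247775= -0.01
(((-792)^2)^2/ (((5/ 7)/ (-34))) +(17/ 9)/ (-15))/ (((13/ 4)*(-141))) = 10113499070890052/ 247455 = 40870053427.45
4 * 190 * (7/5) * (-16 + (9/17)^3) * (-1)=16866.12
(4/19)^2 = 16/361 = 0.04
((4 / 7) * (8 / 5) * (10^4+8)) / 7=320256 / 245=1307.17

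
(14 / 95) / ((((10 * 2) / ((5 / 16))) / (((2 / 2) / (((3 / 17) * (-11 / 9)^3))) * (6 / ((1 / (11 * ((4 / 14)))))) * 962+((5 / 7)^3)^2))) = -129.64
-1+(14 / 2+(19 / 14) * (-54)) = -471 / 7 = -67.29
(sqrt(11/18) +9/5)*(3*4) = 2*sqrt(22) +108/5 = 30.98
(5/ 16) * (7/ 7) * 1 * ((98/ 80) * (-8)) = -49/ 16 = -3.06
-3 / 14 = -0.21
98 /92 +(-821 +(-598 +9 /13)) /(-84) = 17.95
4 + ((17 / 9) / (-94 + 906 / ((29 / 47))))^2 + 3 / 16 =538799836441 / 128668559616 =4.19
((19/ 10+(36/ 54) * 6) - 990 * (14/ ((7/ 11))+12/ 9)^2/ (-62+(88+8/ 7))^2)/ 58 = -2619801/ 209380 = -12.51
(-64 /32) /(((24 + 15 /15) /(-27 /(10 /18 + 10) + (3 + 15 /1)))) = -2934 /2375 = -1.24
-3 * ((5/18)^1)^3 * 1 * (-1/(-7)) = -0.01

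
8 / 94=4 / 47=0.09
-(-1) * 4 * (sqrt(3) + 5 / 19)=20 / 19 + 4 * sqrt(3)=7.98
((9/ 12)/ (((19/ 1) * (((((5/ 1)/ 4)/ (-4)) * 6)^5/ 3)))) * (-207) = 188416/ 178125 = 1.06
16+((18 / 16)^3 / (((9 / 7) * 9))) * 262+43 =91.24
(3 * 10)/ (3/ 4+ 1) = 120/ 7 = 17.14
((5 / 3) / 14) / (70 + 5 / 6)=0.00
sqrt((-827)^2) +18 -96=749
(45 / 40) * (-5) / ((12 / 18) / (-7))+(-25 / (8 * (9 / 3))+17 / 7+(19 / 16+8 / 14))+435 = 11933 / 24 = 497.21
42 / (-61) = -42 / 61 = -0.69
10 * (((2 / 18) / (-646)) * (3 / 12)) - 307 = -3569801 / 11628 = -307.00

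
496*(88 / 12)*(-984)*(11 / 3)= -39370496 / 3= -13123498.67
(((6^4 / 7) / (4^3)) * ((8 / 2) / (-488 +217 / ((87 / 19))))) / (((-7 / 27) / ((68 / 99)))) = 1437588 / 20661487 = 0.07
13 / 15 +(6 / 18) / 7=32 / 35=0.91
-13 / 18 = -0.72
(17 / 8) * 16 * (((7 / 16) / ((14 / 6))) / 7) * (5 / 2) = 255 / 112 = 2.28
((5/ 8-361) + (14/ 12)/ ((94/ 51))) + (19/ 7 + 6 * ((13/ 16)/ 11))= -2580959/ 7238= -356.58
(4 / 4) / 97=1 / 97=0.01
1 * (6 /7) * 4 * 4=96 /7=13.71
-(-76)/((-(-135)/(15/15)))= 76/135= 0.56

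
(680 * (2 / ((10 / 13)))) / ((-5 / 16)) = -28288 / 5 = -5657.60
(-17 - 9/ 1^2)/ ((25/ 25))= -26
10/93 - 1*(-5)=475/93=5.11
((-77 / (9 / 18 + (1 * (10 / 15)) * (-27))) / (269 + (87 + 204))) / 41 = 11 / 57400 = 0.00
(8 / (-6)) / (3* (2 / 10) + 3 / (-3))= 10 / 3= 3.33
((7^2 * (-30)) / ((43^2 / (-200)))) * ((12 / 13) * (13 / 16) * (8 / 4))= 441000 / 1849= 238.51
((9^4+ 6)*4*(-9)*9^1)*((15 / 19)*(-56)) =1787274720 / 19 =94067090.53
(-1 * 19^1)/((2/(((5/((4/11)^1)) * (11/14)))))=-11495/112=-102.63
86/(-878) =-43/439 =-0.10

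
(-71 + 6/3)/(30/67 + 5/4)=-18492/455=-40.64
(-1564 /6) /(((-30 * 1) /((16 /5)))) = 6256 /225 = 27.80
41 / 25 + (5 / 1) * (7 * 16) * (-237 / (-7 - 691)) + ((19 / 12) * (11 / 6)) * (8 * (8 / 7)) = 120006667 / 549675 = 218.32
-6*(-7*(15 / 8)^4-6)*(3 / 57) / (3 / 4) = 378951 / 9728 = 38.95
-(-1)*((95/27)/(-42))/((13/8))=-380/7371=-0.05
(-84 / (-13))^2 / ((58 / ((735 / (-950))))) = -259308 / 465595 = -0.56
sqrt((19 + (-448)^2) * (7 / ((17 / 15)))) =sqrt(358290555) / 17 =1113.44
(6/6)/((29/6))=6/29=0.21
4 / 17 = 0.24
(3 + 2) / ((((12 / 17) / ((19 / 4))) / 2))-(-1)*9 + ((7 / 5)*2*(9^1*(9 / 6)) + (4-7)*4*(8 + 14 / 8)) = -349 / 120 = -2.91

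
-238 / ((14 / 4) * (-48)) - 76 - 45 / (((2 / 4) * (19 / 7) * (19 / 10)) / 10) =-1079095 / 4332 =-249.10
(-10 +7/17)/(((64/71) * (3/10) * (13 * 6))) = -0.45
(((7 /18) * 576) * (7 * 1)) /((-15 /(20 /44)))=-1568 /33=-47.52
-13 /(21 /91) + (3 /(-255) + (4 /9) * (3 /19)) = -56.27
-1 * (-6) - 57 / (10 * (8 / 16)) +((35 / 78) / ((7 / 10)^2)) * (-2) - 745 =-1026796 / 1365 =-752.23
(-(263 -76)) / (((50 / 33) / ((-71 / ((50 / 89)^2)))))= 3470514861 / 125000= 27764.12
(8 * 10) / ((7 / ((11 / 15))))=176 / 21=8.38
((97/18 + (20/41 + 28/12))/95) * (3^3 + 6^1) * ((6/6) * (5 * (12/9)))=133298/7011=19.01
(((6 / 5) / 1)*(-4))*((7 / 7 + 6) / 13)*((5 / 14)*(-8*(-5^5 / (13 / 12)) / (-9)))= 400000 / 169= 2366.86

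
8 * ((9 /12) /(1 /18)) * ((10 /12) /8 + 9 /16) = 72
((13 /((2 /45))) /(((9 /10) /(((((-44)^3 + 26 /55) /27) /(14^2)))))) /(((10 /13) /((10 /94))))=-73313045 /101332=-723.49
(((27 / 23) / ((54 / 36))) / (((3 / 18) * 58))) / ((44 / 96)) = 1296 / 7337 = 0.18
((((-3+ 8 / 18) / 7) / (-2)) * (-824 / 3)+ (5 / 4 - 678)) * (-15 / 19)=2747635 / 4788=573.86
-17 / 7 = -2.43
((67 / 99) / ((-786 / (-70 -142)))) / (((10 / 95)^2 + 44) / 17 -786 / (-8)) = 0.00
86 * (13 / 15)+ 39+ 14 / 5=349 / 3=116.33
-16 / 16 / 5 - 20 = -101 / 5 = -20.20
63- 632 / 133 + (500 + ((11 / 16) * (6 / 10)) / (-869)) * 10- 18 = 423662697 / 84056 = 5040.24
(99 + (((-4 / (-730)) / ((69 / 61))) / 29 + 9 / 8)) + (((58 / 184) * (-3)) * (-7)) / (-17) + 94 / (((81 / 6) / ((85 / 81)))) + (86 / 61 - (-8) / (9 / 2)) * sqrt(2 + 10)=3500 * sqrt(3) / 549 + 7751094184303 / 72411307560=118.08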